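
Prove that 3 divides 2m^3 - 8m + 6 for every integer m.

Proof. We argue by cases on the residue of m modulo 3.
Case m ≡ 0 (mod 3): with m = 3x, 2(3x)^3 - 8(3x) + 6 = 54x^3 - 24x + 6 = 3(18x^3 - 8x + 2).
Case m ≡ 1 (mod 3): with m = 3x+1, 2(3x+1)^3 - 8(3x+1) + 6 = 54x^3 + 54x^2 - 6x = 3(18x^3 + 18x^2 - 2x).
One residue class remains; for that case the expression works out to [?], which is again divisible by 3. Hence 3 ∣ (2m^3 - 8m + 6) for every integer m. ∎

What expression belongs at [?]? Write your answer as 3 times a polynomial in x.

The residues treated are {0, 1}, so the missing case is m ≡ 2 (mod 3); write m = 3x+2.
Then 2(3x+2)^3 - 8(3x+2) + 6 = 54x^3 + 108x^2 + 48x + 6 = 3(18x^3 + 36x^2 + 16x + 2).

3(18x^3 + 36x^2 + 16x + 2)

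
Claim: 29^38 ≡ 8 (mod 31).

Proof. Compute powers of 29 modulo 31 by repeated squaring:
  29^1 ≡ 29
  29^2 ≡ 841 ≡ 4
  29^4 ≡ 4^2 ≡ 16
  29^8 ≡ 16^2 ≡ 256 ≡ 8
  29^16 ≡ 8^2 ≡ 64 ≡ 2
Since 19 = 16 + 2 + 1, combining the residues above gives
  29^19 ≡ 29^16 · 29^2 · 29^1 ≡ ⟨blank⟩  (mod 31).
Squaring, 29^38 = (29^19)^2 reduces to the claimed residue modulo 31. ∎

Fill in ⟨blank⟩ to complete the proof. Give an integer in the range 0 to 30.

29^16 · 29^2 · 29^1 ≡ 2 · 4 · 29 = 232.
232 mod 31 = 15, so 29^19 ≡ 15 (mod 31).

15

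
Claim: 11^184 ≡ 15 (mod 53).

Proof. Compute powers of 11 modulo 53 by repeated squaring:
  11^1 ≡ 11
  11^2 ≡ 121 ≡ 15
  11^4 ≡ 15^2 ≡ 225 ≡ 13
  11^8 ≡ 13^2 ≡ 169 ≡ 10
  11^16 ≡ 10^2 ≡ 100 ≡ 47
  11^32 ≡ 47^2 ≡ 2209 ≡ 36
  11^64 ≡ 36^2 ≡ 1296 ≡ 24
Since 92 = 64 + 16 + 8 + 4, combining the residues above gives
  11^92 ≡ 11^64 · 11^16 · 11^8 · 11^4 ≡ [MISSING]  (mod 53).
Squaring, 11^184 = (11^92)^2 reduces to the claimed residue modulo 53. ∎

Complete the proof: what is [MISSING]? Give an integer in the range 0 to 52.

11^64 · 11^16 · 11^8 · 11^4 ≡ 24 · 47 · 10 · 13 = 146640.
146640 mod 53 = 42, so 11^92 ≡ 42 (mod 53).

42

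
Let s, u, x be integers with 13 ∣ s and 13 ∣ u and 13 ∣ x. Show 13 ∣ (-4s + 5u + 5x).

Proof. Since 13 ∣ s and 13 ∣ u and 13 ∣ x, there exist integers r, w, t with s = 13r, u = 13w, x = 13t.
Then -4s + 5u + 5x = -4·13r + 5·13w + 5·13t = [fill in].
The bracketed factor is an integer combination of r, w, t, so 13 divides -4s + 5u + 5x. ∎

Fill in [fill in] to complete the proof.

13(-4r + 5t + 5w)

Pull the common 13 out of every term: -4·13r + 5·13w + 5·13t = 13(-4r + 5t + 5w).
-4r + 5t + 5w is an integer, which exhibits the divisibility.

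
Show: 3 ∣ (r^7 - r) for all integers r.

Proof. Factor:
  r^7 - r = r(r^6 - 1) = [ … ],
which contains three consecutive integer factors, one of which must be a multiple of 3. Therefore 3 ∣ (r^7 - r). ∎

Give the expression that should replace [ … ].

(r - 1)r(r + 1)(r^4 + r^2 + 1)

r^6 - 1 = (r^2 - 1)(r^4 + r^2 + 1), and r^2 - 1 = (r-1)(r+1).
So r(r^6 - 1) = (r - 1)r(r + 1)(r^4 + r^2 + 1).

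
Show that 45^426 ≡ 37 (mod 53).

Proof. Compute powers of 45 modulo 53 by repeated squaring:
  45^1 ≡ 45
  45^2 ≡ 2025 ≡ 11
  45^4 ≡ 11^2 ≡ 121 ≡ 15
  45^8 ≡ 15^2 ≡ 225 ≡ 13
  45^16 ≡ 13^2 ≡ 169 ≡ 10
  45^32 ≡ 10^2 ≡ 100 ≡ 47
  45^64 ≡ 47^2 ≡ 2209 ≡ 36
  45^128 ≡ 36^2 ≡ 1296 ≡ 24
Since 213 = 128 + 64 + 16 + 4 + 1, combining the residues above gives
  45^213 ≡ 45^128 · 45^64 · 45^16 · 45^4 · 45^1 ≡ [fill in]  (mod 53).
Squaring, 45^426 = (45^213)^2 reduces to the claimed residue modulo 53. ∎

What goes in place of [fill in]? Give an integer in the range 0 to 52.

45^128 · 45^64 · 45^16 · 45^4 · 45^1 ≡ 24 · 36 · 10 · 15 · 45 = 5832000.
5832000 mod 53 = 39, so 45^213 ≡ 39 (mod 53).

39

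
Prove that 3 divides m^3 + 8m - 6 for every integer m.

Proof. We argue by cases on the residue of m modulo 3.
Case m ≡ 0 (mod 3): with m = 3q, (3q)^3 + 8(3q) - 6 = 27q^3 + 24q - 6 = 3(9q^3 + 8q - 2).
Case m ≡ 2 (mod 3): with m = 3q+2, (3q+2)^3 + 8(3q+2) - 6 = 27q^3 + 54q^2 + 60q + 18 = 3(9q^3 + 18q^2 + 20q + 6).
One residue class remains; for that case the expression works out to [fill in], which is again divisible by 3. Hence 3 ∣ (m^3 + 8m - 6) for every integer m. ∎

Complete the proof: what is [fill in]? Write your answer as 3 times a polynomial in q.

3(9q^3 + 9q^2 + 11q + 1)

The residues treated are {0, 2}, so the missing case is m ≡ 1 (mod 3); write m = 3q+1.
Then (3q+1)^3 + 8(3q+1) - 6 = 27q^3 + 27q^2 + 33q + 3 = 3(9q^3 + 9q^2 + 11q + 1).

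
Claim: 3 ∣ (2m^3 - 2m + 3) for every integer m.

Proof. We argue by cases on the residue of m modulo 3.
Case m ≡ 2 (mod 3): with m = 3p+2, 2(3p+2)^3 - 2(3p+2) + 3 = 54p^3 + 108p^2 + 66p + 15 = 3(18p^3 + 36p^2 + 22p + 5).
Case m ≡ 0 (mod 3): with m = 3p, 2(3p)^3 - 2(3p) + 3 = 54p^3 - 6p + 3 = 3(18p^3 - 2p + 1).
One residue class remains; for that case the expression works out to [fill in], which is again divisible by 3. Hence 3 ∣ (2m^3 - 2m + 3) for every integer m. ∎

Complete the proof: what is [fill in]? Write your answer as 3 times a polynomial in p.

Only m ≡ 1 (mod 3) is unaccounted for. Put m = 3p+1:
2(3p+1)^3 - 2(3p+1) + 3 expands to 54p^3 + 54p^2 + 12p + 3,
and factoring out 3 leaves 3(18p^3 + 18p^2 + 4p + 1).

3(18p^3 + 18p^2 + 4p + 1)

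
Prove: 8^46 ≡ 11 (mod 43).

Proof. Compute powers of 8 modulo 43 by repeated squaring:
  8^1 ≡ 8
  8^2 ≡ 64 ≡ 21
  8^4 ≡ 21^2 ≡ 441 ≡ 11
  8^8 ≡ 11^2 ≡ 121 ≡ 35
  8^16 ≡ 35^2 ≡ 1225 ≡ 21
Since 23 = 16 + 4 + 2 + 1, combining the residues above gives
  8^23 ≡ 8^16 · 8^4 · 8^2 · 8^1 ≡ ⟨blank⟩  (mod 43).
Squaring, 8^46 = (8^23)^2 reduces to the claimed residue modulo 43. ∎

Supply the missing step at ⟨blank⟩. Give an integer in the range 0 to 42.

22

Multiply the listed residues: 21 · 11 · 21 · 8 = 231 → 4851 → 38808.
Reducing modulo 43: 38808 = 902·43 + 22, so 8^23 ≡ 22.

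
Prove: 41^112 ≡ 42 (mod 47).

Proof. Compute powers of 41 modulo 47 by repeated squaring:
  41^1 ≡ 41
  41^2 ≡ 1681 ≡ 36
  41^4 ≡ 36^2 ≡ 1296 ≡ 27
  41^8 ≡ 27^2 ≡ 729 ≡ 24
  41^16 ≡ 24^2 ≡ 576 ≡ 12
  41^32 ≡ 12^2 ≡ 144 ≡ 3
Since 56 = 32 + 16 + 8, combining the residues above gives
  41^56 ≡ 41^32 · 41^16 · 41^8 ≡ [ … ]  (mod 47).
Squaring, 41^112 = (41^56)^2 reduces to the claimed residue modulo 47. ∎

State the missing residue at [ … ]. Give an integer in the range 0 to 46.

18

Multiply the listed residues: 3 · 12 · 24 = 36 → 864.
Reducing modulo 47: 864 = 18·47 + 18, so 41^56 ≡ 18.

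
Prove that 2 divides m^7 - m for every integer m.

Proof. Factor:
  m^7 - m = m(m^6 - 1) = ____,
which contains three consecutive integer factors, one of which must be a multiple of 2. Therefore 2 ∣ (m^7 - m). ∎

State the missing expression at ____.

(m - 1)m(m + 1)(m^4 + m^2 + 1)

m^6 - 1 = (m^2 - 1)(m^4 + m^2 + 1), and m^2 - 1 = (m-1)(m+1).
So m(m^6 - 1) = (m - 1)m(m + 1)(m^4 + m^2 + 1).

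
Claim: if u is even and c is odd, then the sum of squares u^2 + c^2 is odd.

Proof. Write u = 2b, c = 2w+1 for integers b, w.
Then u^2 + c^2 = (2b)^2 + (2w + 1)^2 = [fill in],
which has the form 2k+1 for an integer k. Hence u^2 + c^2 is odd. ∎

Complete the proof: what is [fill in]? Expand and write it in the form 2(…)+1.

(2b)^2 + (2w + 1)^2 = 4b^2 + 4w^2 + 4w + 1
= 2(2b^2 + 2w^2 + 2w) + 1.
Since 2b^2 + 2w^2 + 2w is an integer, the sum of squares is of the form 2k+1 for an integer k.

2(2b^2 + 2w^2 + 2w) + 1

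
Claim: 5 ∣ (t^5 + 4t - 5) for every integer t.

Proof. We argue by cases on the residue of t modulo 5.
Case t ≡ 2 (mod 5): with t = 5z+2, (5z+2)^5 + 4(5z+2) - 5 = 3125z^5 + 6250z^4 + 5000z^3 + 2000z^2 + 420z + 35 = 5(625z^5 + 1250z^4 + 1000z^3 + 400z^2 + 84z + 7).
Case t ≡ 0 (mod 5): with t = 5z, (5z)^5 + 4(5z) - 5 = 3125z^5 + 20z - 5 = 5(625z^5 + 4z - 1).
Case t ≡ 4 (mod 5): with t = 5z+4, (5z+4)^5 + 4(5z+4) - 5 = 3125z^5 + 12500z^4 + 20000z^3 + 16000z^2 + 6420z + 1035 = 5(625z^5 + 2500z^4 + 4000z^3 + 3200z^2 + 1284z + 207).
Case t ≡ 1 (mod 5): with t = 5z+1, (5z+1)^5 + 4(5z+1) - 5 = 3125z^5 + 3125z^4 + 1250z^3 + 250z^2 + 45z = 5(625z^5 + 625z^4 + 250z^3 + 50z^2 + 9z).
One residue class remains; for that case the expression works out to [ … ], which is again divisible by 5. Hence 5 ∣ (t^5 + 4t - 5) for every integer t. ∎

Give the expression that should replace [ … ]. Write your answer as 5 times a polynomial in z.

Only t ≡ 3 (mod 5) is unaccounted for. Put t = 5z+3:
(5z+3)^5 + 4(5z+3) - 5 expands to 3125z^5 + 9375z^4 + 11250z^3 + 6750z^2 + 2045z + 250,
and factoring out 5 leaves 5(625z^5 + 1875z^4 + 2250z^3 + 1350z^2 + 409z + 50).

5(625z^5 + 1875z^4 + 2250z^3 + 1350z^2 + 409z + 50)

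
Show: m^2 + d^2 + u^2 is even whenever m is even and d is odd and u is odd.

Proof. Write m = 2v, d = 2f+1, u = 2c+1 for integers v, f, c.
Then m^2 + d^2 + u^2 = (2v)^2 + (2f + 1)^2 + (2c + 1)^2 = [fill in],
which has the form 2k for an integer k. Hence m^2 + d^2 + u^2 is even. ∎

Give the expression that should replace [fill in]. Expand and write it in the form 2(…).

(2v)^2 + (2f + 1)^2 + (2c + 1)^2 = 4c^2 + 4c + 4f^2 + 4f + 4v^2 + 2
= 2(2c^2 + 2c + 2f^2 + 2f + 2v^2 + 1).
Since 2c^2 + 2c + 2f^2 + 2f + 2v^2 + 1 is an integer, the sum of squares is of the form 2k for an integer k.

2(2c^2 + 2c + 2f^2 + 2f + 2v^2 + 1)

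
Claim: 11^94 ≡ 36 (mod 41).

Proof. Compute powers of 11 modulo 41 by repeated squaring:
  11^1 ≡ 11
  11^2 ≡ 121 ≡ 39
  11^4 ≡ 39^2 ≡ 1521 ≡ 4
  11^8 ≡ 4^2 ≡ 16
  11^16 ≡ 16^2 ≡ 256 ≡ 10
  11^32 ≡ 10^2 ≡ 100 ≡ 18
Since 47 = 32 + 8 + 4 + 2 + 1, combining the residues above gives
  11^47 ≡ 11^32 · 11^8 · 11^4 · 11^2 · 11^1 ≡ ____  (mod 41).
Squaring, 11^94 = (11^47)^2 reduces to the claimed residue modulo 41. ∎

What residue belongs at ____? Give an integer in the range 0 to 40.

35

11^32 · 11^8 · 11^4 · 11^2 · 11^1 ≡ 18 · 16 · 4 · 39 · 11 = 494208.
494208 mod 41 = 35, so 11^47 ≡ 35 (mod 41).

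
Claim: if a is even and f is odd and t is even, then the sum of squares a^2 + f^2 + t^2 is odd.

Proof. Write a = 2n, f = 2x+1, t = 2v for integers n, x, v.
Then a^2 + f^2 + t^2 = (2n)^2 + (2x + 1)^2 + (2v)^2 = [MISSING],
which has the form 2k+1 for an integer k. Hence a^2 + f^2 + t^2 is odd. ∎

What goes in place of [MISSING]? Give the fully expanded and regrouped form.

2(2n^2 + 2v^2 + 2x^2 + 2x) + 1

(2n)^2 + (2x + 1)^2 + (2v)^2 = 4n^2 + 4v^2 + 4x^2 + 4x + 1
= 2(2n^2 + 2v^2 + 2x^2 + 2x) + 1.
Since 2n^2 + 2v^2 + 2x^2 + 2x is an integer, the sum of squares is of the form 2k+1 for an integer k.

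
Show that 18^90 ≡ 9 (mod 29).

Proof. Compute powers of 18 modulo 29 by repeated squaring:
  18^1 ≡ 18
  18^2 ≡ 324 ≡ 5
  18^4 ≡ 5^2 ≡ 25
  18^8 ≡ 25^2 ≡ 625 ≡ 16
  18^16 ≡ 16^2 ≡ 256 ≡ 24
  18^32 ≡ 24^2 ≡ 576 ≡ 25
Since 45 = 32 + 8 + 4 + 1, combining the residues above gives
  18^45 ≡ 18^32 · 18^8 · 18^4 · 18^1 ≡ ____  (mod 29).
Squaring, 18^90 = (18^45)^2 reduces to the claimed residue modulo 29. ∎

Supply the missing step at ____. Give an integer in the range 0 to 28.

26

Multiply the listed residues: 25 · 16 · 25 · 18 = 400 → 10000 → 180000.
Reducing modulo 29: 180000 = 6206·29 + 26, so 18^45 ≡ 26.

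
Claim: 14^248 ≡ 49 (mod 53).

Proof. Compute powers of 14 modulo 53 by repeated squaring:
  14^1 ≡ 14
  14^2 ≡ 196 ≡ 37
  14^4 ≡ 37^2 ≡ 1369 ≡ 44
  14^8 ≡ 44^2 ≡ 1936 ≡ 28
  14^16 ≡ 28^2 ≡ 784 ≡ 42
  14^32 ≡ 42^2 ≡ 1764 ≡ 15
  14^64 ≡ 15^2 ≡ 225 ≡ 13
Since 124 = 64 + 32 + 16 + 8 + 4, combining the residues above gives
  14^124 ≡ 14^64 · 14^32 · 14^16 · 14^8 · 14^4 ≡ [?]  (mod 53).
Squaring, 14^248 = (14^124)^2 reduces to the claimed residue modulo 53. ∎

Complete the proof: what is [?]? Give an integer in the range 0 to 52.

46

Multiply the listed residues: 13 · 15 · 42 · 28 · 44 = 195 → 8190 → 229320 → 10090080.
Reducing modulo 53: 10090080 = 190378·53 + 46, so 14^124 ≡ 46.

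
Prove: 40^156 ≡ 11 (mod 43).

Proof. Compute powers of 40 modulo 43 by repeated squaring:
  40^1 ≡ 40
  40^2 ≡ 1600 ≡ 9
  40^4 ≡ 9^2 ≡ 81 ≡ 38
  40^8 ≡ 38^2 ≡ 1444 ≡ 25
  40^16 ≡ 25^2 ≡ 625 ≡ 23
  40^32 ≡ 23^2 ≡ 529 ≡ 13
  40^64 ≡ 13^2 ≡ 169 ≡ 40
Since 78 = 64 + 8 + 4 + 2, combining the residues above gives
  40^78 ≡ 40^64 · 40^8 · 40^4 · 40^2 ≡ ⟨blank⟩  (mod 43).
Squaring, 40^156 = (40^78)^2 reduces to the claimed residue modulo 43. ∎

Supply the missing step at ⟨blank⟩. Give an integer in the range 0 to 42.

40^64 · 40^8 · 40^4 · 40^2 ≡ 40 · 25 · 38 · 9 = 342000.
342000 mod 43 = 21, so 40^78 ≡ 21 (mod 43).

21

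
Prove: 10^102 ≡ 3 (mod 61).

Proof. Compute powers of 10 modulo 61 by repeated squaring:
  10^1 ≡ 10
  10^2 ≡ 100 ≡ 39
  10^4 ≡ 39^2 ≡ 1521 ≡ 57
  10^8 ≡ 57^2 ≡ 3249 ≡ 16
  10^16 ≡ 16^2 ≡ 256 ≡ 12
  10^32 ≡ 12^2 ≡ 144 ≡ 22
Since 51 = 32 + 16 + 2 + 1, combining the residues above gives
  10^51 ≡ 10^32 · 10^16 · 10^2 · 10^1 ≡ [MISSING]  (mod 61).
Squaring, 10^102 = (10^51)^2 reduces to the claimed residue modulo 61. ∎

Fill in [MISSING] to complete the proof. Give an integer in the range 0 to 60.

53

Multiply the listed residues: 22 · 12 · 39 · 10 = 264 → 10296 → 102960.
Reducing modulo 61: 102960 = 1687·61 + 53, so 10^51 ≡ 53.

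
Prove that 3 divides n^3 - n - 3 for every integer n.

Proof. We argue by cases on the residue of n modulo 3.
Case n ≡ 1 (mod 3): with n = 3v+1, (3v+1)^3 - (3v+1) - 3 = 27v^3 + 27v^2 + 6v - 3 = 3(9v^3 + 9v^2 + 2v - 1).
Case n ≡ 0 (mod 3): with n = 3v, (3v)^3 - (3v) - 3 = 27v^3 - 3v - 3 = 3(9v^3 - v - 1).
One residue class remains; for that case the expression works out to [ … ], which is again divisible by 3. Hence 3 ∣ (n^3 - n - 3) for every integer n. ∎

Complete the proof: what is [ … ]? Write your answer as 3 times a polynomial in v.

Only n ≡ 2 (mod 3) is unaccounted for. Put n = 3v+2:
(3v+2)^3 - (3v+2) - 3 expands to 27v^3 + 54v^2 + 33v + 3,
and factoring out 3 leaves 3(9v^3 + 18v^2 + 11v + 1).

3(9v^3 + 18v^2 + 11v + 1)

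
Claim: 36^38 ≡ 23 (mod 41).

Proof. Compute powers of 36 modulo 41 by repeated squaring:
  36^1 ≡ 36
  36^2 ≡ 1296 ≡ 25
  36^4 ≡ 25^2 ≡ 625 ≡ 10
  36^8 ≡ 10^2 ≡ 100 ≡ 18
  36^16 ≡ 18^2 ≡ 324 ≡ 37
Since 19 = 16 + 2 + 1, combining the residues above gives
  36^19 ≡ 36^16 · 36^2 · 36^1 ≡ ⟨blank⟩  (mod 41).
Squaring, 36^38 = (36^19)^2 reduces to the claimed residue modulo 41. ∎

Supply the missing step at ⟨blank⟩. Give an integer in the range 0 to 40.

8

Multiply the listed residues: 37 · 25 · 36 = 925 → 33300.
Reducing modulo 41: 33300 = 812·41 + 8, so 36^19 ≡ 8.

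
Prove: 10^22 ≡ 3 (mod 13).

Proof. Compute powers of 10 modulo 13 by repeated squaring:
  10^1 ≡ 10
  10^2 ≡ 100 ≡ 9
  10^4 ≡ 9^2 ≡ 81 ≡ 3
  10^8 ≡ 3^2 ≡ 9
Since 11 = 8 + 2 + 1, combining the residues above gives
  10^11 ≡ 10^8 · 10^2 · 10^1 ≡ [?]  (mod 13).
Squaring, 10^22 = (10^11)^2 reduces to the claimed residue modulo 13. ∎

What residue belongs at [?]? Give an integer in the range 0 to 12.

4

Multiply the listed residues: 9 · 9 · 10 = 81 → 810.
Reducing modulo 13: 810 = 62·13 + 4, so 10^11 ≡ 4.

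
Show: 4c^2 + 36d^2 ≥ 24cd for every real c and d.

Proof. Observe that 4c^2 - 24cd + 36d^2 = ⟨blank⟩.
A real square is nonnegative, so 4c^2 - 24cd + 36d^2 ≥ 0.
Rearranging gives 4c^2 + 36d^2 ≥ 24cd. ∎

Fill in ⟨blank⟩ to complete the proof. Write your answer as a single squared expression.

(2c - 6d)^2

4c^2 - 24cd + 36d^2 is a perfect-square trinomial: the outer terms are (2c)^2 and (6d)^2, and the cross term is -2·2c·6d.
So 4c^2 - 24cd + 36d^2 = (2c - 6d)^2 ≥ 0.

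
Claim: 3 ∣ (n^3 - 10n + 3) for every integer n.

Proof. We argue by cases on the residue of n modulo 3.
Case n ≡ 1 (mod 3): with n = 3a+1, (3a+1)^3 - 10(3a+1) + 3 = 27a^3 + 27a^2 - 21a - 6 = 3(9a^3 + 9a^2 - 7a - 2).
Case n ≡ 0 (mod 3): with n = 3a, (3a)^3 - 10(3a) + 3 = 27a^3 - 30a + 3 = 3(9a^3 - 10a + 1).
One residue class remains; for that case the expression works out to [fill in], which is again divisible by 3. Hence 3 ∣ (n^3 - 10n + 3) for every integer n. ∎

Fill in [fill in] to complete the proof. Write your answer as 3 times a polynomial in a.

Only n ≡ 2 (mod 3) is unaccounted for. Put n = 3a+2:
(3a+2)^3 - 10(3a+2) + 3 expands to 27a^3 + 54a^2 + 6a - 9,
and factoring out 3 leaves 3(9a^3 + 18a^2 + 2a - 3).

3(9a^3 + 18a^2 + 2a - 3)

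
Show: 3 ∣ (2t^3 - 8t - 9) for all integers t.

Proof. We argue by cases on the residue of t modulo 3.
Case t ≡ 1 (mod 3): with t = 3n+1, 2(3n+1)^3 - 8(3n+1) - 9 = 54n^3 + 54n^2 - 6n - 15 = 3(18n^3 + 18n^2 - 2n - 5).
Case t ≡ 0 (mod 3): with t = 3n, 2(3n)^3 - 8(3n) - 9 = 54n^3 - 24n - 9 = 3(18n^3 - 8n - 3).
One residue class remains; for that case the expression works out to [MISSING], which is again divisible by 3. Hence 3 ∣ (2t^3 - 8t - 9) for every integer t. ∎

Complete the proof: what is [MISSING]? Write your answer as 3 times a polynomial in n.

3(18n^3 + 36n^2 + 16n - 3)

The residues treated are {1, 0}, so the missing case is t ≡ 2 (mod 3); write t = 3n+2.
Then 2(3n+2)^3 - 8(3n+2) - 9 = 54n^3 + 108n^2 + 48n - 9 = 3(18n^3 + 36n^2 + 16n - 3).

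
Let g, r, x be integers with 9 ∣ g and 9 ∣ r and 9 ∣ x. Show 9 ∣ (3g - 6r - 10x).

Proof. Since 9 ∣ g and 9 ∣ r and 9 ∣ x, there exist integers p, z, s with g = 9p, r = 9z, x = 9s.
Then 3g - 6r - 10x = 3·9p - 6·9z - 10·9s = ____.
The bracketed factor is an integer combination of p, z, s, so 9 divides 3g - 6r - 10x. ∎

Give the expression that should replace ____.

9(3p - 10s - 6z)

Each term has a factor of 9: 3·9p - 6·9z - 10·9s = 9·(3p - 10s - 6z).
Since 3p - 10s - 6z is an integer, 9 ∣ (3g - 6r - 10x).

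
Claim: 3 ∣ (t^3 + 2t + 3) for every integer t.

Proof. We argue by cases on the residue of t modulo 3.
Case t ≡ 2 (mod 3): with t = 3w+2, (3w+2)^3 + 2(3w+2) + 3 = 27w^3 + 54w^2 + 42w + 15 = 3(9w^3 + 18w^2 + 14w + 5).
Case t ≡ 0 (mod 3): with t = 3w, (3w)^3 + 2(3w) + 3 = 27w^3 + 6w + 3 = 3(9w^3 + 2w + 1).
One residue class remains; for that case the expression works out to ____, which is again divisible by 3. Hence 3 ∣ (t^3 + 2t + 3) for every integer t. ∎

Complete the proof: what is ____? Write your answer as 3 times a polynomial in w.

Only t ≡ 1 (mod 3) is unaccounted for. Put t = 3w+1:
(3w+1)^3 + 2(3w+1) + 3 expands to 27w^3 + 27w^2 + 15w + 6,
and factoring out 3 leaves 3(9w^3 + 9w^2 + 5w + 2).

3(9w^3 + 9w^2 + 5w + 2)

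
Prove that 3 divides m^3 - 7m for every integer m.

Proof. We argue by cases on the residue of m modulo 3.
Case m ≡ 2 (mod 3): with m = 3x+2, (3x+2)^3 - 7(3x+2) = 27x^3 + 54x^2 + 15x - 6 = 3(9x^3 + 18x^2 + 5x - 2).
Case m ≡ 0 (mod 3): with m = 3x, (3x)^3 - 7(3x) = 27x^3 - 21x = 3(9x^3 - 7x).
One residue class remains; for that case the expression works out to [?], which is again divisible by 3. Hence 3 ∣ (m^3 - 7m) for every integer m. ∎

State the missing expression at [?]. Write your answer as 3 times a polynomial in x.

The residues treated are {2, 0}, so the missing case is m ≡ 1 (mod 3); write m = 3x+1.
Then (3x+1)^3 - 7(3x+1) = 27x^3 + 27x^2 - 12x - 6 = 3(9x^3 + 9x^2 - 4x - 2).

3(9x^3 + 9x^2 - 4x - 2)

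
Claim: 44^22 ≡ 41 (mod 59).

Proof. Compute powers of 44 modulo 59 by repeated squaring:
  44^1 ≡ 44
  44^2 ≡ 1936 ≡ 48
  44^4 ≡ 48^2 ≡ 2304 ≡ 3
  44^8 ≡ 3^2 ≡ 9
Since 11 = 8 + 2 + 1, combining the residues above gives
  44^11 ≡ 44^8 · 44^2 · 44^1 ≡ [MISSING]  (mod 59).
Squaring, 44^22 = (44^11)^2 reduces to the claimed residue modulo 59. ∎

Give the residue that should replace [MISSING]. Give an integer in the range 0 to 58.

44^8 · 44^2 · 44^1 ≡ 9 · 48 · 44 = 19008.
19008 mod 59 = 10, so 44^11 ≡ 10 (mod 59).

10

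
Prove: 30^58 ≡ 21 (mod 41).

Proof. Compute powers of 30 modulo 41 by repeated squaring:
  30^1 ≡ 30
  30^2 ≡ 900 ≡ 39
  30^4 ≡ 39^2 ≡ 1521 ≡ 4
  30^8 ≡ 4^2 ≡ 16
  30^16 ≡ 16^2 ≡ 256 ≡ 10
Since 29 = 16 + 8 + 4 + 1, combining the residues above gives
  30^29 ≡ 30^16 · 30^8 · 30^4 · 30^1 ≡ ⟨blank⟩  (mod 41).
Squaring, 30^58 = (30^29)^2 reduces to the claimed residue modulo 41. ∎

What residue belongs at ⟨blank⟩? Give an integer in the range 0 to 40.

12

Multiply the listed residues: 10 · 16 · 4 · 30 = 160 → 640 → 19200.
Reducing modulo 41: 19200 = 468·41 + 12, so 30^29 ≡ 12.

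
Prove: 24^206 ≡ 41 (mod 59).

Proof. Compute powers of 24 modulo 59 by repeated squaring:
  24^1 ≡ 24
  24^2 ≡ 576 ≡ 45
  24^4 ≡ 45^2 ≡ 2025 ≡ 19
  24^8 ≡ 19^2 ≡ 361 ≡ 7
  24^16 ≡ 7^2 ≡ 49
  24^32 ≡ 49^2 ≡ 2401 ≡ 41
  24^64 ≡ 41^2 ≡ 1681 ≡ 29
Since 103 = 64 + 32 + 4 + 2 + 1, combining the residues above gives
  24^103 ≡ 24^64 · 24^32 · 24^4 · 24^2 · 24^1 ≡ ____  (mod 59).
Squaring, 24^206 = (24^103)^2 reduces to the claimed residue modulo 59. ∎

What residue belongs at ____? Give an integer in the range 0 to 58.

Multiply the listed residues: 29 · 41 · 19 · 45 · 24 = 1189 → 22591 → 1016595 → 24398280.
Reducing modulo 59: 24398280 = 413530·59 + 10, so 24^103 ≡ 10.

10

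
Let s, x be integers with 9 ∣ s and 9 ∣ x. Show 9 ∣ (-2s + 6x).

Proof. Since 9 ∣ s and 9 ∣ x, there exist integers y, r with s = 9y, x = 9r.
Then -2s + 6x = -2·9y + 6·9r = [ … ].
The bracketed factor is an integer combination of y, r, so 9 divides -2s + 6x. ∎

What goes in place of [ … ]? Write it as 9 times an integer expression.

Pull the common 9 out of every term: -2·9y + 6·9r = 9(6r - 2y).
6r - 2y is an integer, which exhibits the divisibility.

9(6r - 2y)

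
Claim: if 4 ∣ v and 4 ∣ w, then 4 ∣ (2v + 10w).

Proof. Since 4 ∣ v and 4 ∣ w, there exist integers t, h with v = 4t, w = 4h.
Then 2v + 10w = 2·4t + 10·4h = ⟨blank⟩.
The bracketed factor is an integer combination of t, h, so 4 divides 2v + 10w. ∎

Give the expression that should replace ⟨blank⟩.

4(10h + 2t)

Each term has a factor of 4: 2·4t + 10·4h = 4·(10h + 2t).
Since 10h + 2t is an integer, 4 ∣ (2v + 10w).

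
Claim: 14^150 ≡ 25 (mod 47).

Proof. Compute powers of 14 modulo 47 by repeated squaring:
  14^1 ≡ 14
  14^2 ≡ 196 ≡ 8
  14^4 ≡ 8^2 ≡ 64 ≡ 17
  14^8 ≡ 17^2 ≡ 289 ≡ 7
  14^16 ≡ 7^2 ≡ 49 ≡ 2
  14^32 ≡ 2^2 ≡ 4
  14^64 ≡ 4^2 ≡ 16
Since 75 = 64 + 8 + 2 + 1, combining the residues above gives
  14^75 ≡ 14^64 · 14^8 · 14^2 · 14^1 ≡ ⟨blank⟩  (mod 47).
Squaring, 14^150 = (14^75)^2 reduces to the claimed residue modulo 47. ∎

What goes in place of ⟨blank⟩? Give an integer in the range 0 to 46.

14^64 · 14^8 · 14^2 · 14^1 ≡ 16 · 7 · 8 · 14 = 12544.
12544 mod 47 = 42, so 14^75 ≡ 42 (mod 47).

42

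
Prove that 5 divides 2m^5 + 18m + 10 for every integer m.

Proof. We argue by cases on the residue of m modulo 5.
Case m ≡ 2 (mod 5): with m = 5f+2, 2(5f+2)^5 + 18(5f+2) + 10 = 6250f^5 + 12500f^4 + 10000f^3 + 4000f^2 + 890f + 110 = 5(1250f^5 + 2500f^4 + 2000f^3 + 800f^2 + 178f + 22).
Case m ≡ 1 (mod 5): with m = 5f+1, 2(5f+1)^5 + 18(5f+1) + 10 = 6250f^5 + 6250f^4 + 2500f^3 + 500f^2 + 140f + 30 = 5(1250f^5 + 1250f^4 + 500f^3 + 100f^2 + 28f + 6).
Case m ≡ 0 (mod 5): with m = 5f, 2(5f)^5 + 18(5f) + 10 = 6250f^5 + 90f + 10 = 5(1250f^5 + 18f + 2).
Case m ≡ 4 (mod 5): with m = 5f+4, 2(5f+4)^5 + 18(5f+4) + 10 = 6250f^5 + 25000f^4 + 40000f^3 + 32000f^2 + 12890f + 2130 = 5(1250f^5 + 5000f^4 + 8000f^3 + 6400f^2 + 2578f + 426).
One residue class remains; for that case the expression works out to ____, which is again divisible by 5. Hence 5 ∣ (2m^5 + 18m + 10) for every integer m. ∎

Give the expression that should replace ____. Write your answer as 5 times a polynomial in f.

The residues treated are {2, 1, 0, 4}, so the missing case is m ≡ 3 (mod 5); write m = 5f+3.
Then 2(5f+3)^5 + 18(5f+3) + 10 = 6250f^5 + 18750f^4 + 22500f^3 + 13500f^2 + 4140f + 550 = 5(1250f^5 + 3750f^4 + 4500f^3 + 2700f^2 + 828f + 110).

5(1250f^5 + 3750f^4 + 4500f^3 + 2700f^2 + 828f + 110)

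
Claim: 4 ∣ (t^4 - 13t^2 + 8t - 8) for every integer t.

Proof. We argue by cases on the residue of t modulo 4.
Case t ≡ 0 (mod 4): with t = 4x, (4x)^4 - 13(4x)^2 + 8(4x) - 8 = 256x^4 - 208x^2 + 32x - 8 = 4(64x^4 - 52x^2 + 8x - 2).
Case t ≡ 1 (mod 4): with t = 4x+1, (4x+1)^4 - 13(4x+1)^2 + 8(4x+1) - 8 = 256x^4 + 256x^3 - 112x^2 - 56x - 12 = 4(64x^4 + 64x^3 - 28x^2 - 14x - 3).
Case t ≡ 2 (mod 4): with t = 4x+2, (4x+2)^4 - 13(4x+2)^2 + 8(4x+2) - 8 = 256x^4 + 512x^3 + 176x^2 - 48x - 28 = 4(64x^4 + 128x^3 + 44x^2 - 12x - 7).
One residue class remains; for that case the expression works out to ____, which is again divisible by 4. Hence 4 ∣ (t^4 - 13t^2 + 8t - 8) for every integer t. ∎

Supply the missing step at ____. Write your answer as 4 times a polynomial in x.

The residues treated are {0, 1, 2}, so the missing case is t ≡ 3 (mod 4); write t = 4x+3.
Then (4x+3)^4 - 13(4x+3)^2 + 8(4x+3) - 8 = 256x^4 + 768x^3 + 656x^2 + 152x - 20 = 4(64x^4 + 192x^3 + 164x^2 + 38x - 5).

4(64x^4 + 192x^3 + 164x^2 + 38x - 5)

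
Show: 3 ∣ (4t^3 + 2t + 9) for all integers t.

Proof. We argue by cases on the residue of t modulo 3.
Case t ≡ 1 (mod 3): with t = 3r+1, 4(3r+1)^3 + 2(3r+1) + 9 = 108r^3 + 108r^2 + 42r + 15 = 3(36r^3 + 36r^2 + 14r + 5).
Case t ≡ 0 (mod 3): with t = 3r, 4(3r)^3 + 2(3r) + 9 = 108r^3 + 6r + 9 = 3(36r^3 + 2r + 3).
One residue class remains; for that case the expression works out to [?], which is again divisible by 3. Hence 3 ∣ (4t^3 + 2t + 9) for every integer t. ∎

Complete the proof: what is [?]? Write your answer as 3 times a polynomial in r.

3(36r^3 + 72r^2 + 50r + 15)

Only t ≡ 2 (mod 3) is unaccounted for. Put t = 3r+2:
4(3r+2)^3 + 2(3r+2) + 9 expands to 108r^3 + 216r^2 + 150r + 45,
and factoring out 3 leaves 3(36r^3 + 72r^2 + 50r + 15).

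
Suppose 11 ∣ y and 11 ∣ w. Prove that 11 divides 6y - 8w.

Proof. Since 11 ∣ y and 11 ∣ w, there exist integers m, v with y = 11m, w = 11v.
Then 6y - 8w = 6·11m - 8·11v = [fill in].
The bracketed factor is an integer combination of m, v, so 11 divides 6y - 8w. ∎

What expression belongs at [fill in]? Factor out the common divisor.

Each term has a factor of 11: 6·11m - 8·11v = 11·(6m - 8v).
Since 6m - 8v is an integer, 11 ∣ (6y - 8w).

11(6m - 8v)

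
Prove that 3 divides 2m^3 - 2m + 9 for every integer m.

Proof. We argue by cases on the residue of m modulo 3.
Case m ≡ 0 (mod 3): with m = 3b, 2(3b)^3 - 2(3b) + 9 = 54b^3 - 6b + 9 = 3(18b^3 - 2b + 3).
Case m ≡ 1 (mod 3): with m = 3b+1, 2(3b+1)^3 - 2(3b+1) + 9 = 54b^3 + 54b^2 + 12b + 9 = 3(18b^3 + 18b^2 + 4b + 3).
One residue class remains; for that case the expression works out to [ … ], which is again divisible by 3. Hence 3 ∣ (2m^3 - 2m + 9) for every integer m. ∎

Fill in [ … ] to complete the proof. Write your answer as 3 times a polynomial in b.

Only m ≡ 2 (mod 3) is unaccounted for. Put m = 3b+2:
2(3b+2)^3 - 2(3b+2) + 9 expands to 54b^3 + 108b^2 + 66b + 21,
and factoring out 3 leaves 3(18b^3 + 36b^2 + 22b + 7).

3(18b^3 + 36b^2 + 22b + 7)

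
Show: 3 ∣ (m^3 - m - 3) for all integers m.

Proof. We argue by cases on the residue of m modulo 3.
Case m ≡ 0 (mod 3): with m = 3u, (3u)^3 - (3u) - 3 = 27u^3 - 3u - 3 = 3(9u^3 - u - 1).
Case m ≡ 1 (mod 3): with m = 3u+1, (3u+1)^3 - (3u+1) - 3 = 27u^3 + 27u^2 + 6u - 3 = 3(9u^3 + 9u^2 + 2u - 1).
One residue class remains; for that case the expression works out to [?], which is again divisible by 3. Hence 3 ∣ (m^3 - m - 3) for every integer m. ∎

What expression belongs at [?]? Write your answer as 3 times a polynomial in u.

The residues treated are {0, 1}, so the missing case is m ≡ 2 (mod 3); write m = 3u+2.
Then (3u+2)^3 - (3u+2) - 3 = 27u^3 + 54u^2 + 33u + 3 = 3(9u^3 + 18u^2 + 11u + 1).

3(9u^3 + 18u^2 + 11u + 1)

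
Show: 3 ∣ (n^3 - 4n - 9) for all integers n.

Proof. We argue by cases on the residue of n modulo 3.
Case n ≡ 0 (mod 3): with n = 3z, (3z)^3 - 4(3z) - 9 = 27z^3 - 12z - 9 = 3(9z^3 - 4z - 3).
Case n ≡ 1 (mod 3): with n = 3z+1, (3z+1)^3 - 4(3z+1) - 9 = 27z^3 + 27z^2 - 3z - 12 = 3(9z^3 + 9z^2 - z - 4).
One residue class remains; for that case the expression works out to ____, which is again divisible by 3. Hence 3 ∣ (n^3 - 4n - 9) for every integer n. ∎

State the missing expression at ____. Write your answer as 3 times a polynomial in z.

Only n ≡ 2 (mod 3) is unaccounted for. Put n = 3z+2:
(3z+2)^3 - 4(3z+2) - 9 expands to 27z^3 + 54z^2 + 24z - 9,
and factoring out 3 leaves 3(9z^3 + 18z^2 + 8z - 3).

3(9z^3 + 18z^2 + 8z - 3)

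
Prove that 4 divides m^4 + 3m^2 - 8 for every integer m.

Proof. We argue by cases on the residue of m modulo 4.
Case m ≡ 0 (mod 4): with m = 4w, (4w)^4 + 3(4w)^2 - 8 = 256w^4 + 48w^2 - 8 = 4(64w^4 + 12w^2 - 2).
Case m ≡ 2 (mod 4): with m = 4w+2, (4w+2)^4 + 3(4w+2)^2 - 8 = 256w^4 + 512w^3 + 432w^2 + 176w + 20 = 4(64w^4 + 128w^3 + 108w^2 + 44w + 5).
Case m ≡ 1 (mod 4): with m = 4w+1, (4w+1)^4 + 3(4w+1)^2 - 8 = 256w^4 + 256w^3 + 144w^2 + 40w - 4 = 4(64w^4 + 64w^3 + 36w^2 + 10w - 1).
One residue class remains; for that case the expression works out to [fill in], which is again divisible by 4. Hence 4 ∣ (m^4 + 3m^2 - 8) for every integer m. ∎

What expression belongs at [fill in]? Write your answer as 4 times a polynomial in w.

The residues treated are {0, 2, 1}, so the missing case is m ≡ 3 (mod 4); write m = 4w+3.
Then (4w+3)^4 + 3(4w+3)^2 - 8 = 256w^4 + 768w^3 + 912w^2 + 504w + 100 = 4(64w^4 + 192w^3 + 228w^2 + 126w + 25).

4(64w^4 + 192w^3 + 228w^2 + 126w + 25)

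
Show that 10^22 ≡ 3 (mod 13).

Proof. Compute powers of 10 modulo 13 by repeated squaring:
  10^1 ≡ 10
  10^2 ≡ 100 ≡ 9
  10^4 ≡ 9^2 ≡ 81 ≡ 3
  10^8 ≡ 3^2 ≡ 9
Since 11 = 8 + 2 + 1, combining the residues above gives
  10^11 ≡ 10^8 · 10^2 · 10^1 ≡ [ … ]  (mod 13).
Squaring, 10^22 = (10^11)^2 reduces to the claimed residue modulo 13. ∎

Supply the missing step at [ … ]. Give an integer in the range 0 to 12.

4

Multiply the listed residues: 9 · 9 · 10 = 81 → 810.
Reducing modulo 13: 810 = 62·13 + 4, so 10^11 ≡ 4.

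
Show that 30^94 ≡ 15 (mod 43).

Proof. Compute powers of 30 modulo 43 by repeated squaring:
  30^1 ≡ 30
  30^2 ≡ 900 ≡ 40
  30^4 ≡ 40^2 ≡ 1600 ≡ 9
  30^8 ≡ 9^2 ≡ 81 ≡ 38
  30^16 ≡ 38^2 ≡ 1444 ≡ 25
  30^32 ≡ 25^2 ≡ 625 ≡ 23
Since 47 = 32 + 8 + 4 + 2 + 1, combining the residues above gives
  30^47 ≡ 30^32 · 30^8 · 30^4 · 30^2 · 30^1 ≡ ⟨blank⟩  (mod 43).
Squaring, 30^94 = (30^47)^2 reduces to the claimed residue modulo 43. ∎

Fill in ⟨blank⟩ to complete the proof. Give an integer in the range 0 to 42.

12

Multiply the listed residues: 23 · 38 · 9 · 40 · 30 = 874 → 7866 → 314640 → 9439200.
Reducing modulo 43: 9439200 = 219516·43 + 12, so 30^47 ≡ 12.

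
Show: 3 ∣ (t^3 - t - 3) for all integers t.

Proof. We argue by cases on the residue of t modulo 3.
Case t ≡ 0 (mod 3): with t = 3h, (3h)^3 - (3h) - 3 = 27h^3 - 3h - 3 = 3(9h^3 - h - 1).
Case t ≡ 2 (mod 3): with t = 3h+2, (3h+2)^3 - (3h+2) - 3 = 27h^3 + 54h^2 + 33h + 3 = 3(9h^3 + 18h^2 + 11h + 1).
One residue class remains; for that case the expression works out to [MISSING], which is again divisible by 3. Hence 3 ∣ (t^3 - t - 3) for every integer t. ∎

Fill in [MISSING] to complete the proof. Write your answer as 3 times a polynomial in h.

3(9h^3 + 9h^2 + 2h - 1)

Only t ≡ 1 (mod 3) is unaccounted for. Put t = 3h+1:
(3h+1)^3 - (3h+1) - 3 expands to 27h^3 + 27h^2 + 6h - 3,
and factoring out 3 leaves 3(9h^3 + 9h^2 + 2h - 1).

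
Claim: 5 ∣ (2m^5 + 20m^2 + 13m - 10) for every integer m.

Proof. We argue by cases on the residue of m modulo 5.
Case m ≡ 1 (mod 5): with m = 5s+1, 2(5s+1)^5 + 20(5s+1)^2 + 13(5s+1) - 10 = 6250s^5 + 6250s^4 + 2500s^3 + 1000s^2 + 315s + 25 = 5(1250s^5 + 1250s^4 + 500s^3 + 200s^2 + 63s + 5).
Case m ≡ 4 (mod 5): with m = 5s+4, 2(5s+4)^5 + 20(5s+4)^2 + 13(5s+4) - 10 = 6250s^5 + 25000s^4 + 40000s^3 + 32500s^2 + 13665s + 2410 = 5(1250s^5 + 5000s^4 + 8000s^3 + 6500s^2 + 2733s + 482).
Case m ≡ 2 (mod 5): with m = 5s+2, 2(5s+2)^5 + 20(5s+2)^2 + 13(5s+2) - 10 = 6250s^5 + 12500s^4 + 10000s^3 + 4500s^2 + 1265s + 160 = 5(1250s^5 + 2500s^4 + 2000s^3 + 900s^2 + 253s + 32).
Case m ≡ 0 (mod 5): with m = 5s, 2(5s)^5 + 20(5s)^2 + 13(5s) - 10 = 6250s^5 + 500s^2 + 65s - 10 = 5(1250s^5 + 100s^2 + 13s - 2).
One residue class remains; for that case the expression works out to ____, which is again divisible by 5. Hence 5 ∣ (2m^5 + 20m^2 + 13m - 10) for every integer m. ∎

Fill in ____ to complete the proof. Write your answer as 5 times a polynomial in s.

5(1250s^5 + 3750s^4 + 4500s^3 + 2800s^2 + 943s + 139)

Only m ≡ 3 (mod 5) is unaccounted for. Put m = 5s+3:
2(5s+3)^5 + 20(5s+3)^2 + 13(5s+3) - 10 expands to 6250s^5 + 18750s^4 + 22500s^3 + 14000s^2 + 4715s + 695,
and factoring out 5 leaves 5(1250s^5 + 3750s^4 + 4500s^3 + 2800s^2 + 943s + 139).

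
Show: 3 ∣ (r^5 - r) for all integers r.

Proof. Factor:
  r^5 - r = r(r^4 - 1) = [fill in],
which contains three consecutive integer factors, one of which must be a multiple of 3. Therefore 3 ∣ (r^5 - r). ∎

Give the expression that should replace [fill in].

r^4 - 1 = (r^2 - 1)(r^2 + 1), and r^2 - 1 = (r-1)(r+1).
So r(r^4 - 1) = (r - 1)r(r + 1)(r^2 + 1).

(r - 1)r(r + 1)(r^2 + 1)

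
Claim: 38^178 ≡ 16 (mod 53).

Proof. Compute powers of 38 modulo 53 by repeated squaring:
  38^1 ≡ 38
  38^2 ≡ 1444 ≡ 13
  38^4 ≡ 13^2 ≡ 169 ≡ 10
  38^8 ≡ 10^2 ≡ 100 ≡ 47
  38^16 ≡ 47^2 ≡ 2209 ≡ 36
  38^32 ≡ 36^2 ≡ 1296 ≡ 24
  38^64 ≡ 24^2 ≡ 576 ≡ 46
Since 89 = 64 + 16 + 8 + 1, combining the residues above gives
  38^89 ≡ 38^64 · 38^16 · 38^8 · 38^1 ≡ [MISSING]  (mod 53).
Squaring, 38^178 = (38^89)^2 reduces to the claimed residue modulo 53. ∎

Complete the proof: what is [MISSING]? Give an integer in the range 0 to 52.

38^64 · 38^16 · 38^8 · 38^1 ≡ 46 · 36 · 47 · 38 = 2957616.
2957616 mod 53 = 4, so 38^89 ≡ 4 (mod 53).

4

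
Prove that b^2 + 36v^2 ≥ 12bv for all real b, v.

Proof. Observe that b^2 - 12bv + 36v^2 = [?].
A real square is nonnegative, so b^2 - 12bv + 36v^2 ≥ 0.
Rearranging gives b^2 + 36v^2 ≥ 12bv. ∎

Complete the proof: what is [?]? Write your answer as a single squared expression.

The leading and trailing coefficients are 1^2 and 6^2, and 12 = 2·1·6, so the trinomial is (b - 6v)^2.
Hence b^2 - 12bv + 36v^2 ≥ 0.

(b - 6v)^2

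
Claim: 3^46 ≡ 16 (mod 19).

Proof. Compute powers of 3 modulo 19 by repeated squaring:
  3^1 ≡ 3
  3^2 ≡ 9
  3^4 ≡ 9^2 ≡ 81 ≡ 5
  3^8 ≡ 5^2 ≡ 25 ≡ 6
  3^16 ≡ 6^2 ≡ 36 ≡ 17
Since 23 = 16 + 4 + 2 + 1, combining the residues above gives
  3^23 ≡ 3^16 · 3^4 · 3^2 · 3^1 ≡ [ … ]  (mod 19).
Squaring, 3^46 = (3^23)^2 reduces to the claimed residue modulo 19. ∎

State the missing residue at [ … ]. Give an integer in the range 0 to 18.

15

Multiply the listed residues: 17 · 5 · 9 · 3 = 85 → 765 → 2295.
Reducing modulo 19: 2295 = 120·19 + 15, so 3^23 ≡ 15.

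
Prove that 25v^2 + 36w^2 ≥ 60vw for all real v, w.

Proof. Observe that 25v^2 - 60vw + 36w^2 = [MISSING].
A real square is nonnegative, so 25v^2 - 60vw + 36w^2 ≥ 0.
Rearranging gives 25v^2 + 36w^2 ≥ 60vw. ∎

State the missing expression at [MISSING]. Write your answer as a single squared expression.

(5v - 6w)^2

25v^2 - 60vw + 36w^2 is a perfect-square trinomial: the outer terms are (5v)^2 and (6w)^2, and the cross term is -2·5v·6w.
So 25v^2 - 60vw + 36w^2 = (5v - 6w)^2 ≥ 0.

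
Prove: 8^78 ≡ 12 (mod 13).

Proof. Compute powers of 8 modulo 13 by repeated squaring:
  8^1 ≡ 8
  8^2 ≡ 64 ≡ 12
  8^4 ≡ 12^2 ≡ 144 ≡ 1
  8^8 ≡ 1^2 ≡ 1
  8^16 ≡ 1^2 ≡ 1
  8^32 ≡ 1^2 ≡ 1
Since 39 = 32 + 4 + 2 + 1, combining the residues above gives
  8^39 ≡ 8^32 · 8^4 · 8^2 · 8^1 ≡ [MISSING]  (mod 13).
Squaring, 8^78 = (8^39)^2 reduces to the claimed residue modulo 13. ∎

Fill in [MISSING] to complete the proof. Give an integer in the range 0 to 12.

8^32 · 8^4 · 8^2 · 8^1 ≡ 1 · 1 · 12 · 8 = 96.
96 mod 13 = 5, so 8^39 ≡ 5 (mod 13).

5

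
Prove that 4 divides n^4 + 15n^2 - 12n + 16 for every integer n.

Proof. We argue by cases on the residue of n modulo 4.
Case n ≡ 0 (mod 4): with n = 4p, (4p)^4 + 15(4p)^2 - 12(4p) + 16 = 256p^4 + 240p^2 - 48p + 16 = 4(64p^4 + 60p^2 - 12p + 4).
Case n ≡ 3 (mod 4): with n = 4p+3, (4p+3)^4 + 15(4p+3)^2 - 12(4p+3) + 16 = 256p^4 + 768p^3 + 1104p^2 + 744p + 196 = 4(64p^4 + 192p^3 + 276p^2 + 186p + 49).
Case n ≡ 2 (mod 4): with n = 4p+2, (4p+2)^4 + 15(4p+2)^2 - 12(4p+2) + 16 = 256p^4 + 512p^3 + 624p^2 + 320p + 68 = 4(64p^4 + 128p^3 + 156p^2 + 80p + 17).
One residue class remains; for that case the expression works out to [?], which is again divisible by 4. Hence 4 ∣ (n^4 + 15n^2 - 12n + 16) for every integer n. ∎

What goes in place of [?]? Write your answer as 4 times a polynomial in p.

Only n ≡ 1 (mod 4) is unaccounted for. Put n = 4p+1:
(4p+1)^4 + 15(4p+1)^2 - 12(4p+1) + 16 expands to 256p^4 + 256p^3 + 336p^2 + 88p + 20,
and factoring out 4 leaves 4(64p^4 + 64p^3 + 84p^2 + 22p + 5).

4(64p^4 + 64p^3 + 84p^2 + 22p + 5)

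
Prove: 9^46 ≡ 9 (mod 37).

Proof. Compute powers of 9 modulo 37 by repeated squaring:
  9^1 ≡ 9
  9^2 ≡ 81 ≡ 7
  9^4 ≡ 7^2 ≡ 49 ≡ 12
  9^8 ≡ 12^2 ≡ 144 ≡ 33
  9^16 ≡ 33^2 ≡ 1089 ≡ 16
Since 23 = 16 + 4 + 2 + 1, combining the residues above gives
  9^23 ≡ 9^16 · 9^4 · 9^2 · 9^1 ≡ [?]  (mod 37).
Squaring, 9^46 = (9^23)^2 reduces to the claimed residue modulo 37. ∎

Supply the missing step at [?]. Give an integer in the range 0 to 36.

9^16 · 9^4 · 9^2 · 9^1 ≡ 16 · 12 · 7 · 9 = 12096.
12096 mod 37 = 34, so 9^23 ≡ 34 (mod 37).

34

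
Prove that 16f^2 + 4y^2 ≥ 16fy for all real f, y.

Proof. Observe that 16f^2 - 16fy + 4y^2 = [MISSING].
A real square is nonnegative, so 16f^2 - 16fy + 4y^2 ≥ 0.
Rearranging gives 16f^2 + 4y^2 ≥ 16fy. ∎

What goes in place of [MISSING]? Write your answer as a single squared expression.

(4f - 2y)^2

The leading and trailing coefficients are 4^2 and 2^2, and 16 = 2·4·2, so the trinomial is (4f - 2y)^2.
Hence 16f^2 - 16fy + 4y^2 ≥ 0.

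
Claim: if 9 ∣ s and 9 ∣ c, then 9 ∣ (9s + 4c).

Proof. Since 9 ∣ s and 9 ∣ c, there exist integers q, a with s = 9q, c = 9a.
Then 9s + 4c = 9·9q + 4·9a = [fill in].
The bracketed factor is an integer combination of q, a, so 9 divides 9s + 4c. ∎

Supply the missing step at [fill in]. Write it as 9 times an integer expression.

9(4a + 9q)

Pull the common 9 out of every term: 9·9q + 4·9a = 9(4a + 9q).
4a + 9q is an integer, which exhibits the divisibility.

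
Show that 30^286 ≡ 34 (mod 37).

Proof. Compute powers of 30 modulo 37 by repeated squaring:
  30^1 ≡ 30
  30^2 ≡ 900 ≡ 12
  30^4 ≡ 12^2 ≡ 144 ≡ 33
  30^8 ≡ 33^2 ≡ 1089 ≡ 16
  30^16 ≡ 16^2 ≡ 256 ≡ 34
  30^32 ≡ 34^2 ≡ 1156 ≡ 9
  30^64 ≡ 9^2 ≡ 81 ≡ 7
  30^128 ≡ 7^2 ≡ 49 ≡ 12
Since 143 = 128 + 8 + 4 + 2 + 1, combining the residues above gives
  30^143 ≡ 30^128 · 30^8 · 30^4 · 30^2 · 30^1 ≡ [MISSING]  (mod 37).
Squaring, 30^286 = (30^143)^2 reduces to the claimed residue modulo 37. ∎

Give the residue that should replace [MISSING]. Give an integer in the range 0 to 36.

30^128 · 30^8 · 30^4 · 30^2 · 30^1 ≡ 12 · 16 · 33 · 12 · 30 = 2280960.
2280960 mod 37 = 21, so 30^143 ≡ 21 (mod 37).

21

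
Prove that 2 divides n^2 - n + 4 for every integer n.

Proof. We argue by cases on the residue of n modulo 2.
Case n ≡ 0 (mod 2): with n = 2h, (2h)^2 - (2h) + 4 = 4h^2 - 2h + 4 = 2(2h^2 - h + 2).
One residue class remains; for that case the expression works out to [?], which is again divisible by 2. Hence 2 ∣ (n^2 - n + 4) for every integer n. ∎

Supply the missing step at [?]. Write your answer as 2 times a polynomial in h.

Only n ≡ 1 (mod 2) is unaccounted for. Put n = 2h+1:
(2h+1)^2 - (2h+1) + 4 expands to 4h^2 + 2h + 4,
and factoring out 2 leaves 2(2h^2 + h + 2).

2(2h^2 + h + 2)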